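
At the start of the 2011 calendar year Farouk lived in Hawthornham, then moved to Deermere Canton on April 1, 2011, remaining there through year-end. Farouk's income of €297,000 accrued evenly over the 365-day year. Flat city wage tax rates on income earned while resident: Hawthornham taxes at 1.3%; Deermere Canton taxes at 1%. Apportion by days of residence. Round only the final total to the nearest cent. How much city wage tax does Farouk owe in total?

€3,189.70

Hawthornham, January 1 – March 31, 2011: 90 days → €297,000 × 1.3% × 90/365 = €952.0274
Deermere Canton, April 1 – December 31, 2011: 275 days → €297,000 × 1% × 275/365 = €2,237.6712
Total = €3,189.6986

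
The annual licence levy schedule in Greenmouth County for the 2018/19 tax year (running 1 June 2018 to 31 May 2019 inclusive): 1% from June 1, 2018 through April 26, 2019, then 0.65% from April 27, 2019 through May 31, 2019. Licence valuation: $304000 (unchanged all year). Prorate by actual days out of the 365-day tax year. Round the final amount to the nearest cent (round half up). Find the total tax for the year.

June 1, 2018 – April 26, 2019: 330 days at 1% → $304000 × 1% × 330/365 = $2748.4932
April 27 – May 31, 2019: 35 days at 0.65% → $304000 × 0.65% × 35/365 = $189.4795
Total = $2937.9726

$2937.97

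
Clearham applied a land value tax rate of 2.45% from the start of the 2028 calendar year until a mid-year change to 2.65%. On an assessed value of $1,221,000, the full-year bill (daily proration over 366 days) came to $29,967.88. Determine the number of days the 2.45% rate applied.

Let d = days at the first rate; then 366 − d days at the second rate.
$1,221,000 × [2.45%·d + 2.65%·(366−d)] / 366 = $29,967.88
Solving gives d = 358, so the new rate took effect on December 24, 2028.

358 days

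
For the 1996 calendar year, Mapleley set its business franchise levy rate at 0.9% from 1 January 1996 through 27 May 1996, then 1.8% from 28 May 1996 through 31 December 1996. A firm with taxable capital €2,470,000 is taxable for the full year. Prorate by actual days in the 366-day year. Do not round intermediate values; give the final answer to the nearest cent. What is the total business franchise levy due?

€35,470.82

1 January – 27 May 1996: 148 days at 0.9% → €2,470,000 × 0.9% × 148/366 = €8,989.1803
28 May – 31 December 1996: 218 days at 1.8% → €2,470,000 × 1.8% × 218/366 = €26,481.6393
Total = €35,470.8197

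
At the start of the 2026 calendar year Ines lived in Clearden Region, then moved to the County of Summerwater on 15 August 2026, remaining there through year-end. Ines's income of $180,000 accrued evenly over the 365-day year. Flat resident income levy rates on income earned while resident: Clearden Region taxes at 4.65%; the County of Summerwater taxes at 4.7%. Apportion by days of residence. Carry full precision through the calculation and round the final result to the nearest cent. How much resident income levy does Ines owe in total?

$8,404.27

Clearden Region, 1 January – 14 August 2026: 226 days → $180,000 × 4.65% × 226/365 = $5,182.5205
The County of Summerwater, 15 August – 31 December 2026: 139 days → $180,000 × 4.7% × 139/365 = $3,221.7534
Total = $8,404.2740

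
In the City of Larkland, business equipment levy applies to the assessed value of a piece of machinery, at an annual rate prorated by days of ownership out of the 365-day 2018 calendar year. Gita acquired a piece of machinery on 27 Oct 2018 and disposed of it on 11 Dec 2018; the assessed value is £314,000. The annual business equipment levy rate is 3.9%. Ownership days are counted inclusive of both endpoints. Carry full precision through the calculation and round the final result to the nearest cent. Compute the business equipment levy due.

£1,543.33

Days held (27 Oct – 11 Dec 2018): 46 out of 365
Tax = £314,000 × 3.9% × 46/365 = £1,543.3315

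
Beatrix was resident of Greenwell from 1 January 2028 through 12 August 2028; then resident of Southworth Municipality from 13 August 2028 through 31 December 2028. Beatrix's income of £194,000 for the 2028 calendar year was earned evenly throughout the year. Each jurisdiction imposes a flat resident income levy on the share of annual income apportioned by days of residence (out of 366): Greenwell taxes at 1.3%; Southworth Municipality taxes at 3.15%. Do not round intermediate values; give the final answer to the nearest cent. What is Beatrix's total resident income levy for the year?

Greenwell, 1 January – 12 August 2028: 225 days → £194,000 × 1.3% × 225/366 = £1,550.4098
Southworth Municipality, 13 August – 31 December 2028: 141 days → £194,000 × 3.15% × 141/366 = £2,354.2377
Total = £3,904.6475

£3,904.65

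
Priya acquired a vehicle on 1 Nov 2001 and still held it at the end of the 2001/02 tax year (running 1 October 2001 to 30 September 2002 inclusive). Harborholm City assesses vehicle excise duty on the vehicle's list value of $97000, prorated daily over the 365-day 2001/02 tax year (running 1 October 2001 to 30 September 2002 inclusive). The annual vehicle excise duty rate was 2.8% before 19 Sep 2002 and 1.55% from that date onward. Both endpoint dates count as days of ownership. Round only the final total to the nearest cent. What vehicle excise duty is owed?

1 Nov 2001 – 18 Sep 2002: 322 days at 2.8% → $97000 × 2.8% × 322/365 = $2396.0329
19 Sep – 30 Sep 2002: 12 days at 1.55% → $97000 × 1.55% × 12/365 = $49.4301
Total = $2445.4630

$2445.46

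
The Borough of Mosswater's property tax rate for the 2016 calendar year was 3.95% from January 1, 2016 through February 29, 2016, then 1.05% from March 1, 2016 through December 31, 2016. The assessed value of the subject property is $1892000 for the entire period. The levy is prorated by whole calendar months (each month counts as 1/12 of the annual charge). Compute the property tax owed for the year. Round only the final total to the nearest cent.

$29010.67

January 1 – February 29, 2016: 2 months at 3.95% → $1892000 × 3.95% × 2/12 = $12455.6667
March 1 – December 31, 2016: 10 months at 1.05% → $1892000 × 1.05% × 10/12 = $16555.0000
Total = $29010.6667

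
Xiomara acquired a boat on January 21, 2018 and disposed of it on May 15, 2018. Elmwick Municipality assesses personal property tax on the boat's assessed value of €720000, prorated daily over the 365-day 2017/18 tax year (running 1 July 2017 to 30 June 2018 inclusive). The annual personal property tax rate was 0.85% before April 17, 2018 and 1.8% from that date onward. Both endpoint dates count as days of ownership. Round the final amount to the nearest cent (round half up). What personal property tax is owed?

January 21 – April 16, 2018: 86 days at 0.85% → €720000 × 0.85% × 86/365 = €1441.9726
April 17 – May 15, 2018: 29 days at 1.8% → €720000 × 1.8% × 29/365 = €1029.6986
Total = €2471.6712

€2471.67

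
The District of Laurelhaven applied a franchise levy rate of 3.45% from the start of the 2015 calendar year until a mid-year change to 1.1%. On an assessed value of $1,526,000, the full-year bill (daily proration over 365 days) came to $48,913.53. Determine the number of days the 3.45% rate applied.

327 days

Let d = days at the first rate; then 365 − d days at the second rate.
$1,526,000 × [3.45%·d + 1.1%·(365−d)] / 365 = $48,913.53
Solving gives d = 327, so the new rate took effect on November 24, 2015.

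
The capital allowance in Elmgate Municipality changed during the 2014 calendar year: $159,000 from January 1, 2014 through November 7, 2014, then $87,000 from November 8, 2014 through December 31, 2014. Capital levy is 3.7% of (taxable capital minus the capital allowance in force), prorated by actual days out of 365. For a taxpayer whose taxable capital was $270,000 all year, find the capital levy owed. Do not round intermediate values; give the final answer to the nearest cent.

January 1 – November 7, 2014: 311 days, exemption $159,000 → ($270,000 − $159,000) × 3.7% × 311/365 = $3,499.3890
November 8 – December 31, 2014: 54 days, exemption $87,000 → ($270,000 − $87,000) × 3.7% × 54/365 = $1,001.7370
Total = $4,501.1260

$4,501.13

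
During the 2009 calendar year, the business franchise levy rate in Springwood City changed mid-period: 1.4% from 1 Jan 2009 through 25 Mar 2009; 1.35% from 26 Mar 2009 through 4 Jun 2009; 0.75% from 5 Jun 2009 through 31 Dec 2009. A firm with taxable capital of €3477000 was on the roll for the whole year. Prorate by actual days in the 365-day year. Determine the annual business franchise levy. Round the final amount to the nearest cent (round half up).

1 Jan – 25 Mar 2009: 84 days at 1.4% → €3477000 × 1.4% × 84/365 = €11202.6082
26 Mar – 4 Jun 2009: 71 days at 1.35% → €3477000 × 1.35% × 71/365 = €9130.6973
5 Jun – 31 Dec 2009: 210 days at 0.75% → €3477000 × 0.75% × 210/365 = €15003.4932
Total = €35336.7986

€35336.80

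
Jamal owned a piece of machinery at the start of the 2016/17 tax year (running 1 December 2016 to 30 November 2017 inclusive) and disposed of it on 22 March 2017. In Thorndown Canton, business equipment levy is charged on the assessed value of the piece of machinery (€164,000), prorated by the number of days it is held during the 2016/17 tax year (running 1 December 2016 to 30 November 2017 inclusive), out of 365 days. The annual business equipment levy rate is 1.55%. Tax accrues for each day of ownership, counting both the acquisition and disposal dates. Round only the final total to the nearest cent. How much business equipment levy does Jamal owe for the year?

Days held (1 December 2016 – 22 March 2017): 112 out of 365
Tax = €164,000 × 1.55% × 112/365 = €780.0110

€780.01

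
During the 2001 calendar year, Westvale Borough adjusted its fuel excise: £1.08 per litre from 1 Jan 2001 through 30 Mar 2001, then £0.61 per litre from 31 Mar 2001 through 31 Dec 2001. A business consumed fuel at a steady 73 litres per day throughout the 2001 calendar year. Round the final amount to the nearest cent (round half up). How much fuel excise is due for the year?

£19,307.04

1 Jan – 30 Mar 2001: 89 days × 73 litres/day = 6,497 litres at £1.08/litre → £7,016.76
31 Mar – 31 Dec 2001: 276 days × 73 litres/day = 20,148 litres at £0.61/litre → £12,290.28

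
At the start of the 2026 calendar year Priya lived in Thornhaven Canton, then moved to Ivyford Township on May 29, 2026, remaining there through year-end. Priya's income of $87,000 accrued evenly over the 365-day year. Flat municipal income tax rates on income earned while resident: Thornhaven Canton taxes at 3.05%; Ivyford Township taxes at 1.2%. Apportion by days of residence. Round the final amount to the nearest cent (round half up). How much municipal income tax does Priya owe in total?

Thornhaven Canton, January 1 – May 28, 2026: 148 days → $87,000 × 3.05% × 148/365 = $1,075.9397
Ivyford Township, May 29 – December 31, 2026: 217 days → $87,000 × 1.2% × 217/365 = $620.6795
Total = $1,696.6192

$1,696.62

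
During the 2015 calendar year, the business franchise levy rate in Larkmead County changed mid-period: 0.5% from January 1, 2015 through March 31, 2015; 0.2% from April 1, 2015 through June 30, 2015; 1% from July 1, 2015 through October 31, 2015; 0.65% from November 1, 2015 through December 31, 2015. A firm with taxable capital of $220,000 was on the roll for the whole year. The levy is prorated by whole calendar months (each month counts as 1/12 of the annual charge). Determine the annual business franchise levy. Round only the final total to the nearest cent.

January 1 – March 31, 2015: 3 months at 0.5% → $220,000 × 0.5% × 3/12 = $275.0000
April 1 – June 30, 2015: 3 months at 0.2% → $220,000 × 0.2% × 3/12 = $110.0000
July 1 – October 31, 2015: 4 months at 1% → $220,000 × 1% × 4/12 = $733.3333
November 1 – December 31, 2015: 2 months at 0.65% → $220,000 × 0.65% × 2/12 = $238.3333
Total = $1,356.6667

$1,356.67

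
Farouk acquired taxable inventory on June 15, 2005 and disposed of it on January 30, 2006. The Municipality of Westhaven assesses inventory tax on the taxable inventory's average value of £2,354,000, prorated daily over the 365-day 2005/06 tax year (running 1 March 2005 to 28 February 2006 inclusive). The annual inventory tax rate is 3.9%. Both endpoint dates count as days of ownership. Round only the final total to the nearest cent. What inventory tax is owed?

Days held (June 15, 2005 – January 30, 2006): 230 out of 365
Tax = £2,354,000 × 3.9% × 230/365 = £57,850.3562

£57,850.36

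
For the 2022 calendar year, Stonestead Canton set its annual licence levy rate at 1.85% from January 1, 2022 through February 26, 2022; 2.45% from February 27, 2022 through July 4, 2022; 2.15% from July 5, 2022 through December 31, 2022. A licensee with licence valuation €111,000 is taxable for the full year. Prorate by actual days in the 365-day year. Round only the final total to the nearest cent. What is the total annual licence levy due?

January 1 – February 26, 2022: 57 days at 1.85% → €111,000 × 1.85% × 57/365 = €320.6836
February 27 – July 4, 2022: 128 days at 2.45% → €111,000 × 2.45% × 128/365 = €953.6877
July 5 – December 31, 2022: 180 days at 2.15% → €111,000 × 2.15% × 180/365 = €1,176.9041
Total = €2,451.2753

€2,451.28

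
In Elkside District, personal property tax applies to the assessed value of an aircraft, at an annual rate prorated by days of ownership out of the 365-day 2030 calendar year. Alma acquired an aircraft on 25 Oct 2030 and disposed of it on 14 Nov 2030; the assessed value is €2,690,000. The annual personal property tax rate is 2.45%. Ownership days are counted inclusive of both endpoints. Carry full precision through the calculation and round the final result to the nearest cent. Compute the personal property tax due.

€3,791.79

Days held (25 Oct – 14 Nov 2030): 21 out of 365
Tax = €2,690,000 × 2.45% × 21/365 = €3,791.7945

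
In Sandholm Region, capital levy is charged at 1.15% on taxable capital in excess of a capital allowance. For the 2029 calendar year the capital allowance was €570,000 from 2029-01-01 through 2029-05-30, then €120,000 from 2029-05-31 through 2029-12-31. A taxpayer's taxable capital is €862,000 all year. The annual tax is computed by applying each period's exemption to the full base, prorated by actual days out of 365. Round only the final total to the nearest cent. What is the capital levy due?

2029-01-01 to 2029-05-30: 150 days, exemption €570,000 → (€862,000 − €570,000) × 1.15% × 150/365 = €1,380.0000
2029-05-31 to 2029-12-31: 215 days, exemption €120,000 → (€862,000 − €120,000) × 1.15% × 215/365 = €5,026.2877
Total = €6,406.2877

€6,406.29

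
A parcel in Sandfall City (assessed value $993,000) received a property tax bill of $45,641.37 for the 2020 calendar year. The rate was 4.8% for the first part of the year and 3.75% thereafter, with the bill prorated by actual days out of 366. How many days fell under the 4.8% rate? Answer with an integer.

295 days

Let d = days at the first rate; then 366 − d days at the second rate.
$993,000 × [4.8%·d + 3.75%·(366−d)] / 366 = $45,641.37
Solving gives d = 295, so the new rate took effect on 22 Oct 2020.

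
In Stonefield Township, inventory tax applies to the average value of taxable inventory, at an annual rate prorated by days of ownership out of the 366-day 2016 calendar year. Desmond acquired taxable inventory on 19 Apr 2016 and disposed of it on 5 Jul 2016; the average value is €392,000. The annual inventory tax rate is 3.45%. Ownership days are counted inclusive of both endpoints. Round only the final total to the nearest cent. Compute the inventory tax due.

Days held (19 Apr – 5 Jul 2016): 78 out of 366
Tax = €392,000 × 3.45% × 78/366 = €2,882.1639

€2,882.16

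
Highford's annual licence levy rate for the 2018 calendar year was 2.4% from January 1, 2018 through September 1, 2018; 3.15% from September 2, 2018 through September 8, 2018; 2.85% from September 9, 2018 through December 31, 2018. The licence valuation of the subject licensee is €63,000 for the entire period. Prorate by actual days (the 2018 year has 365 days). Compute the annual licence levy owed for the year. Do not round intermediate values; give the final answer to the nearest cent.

January 1 – September 1, 2018: 244 days at 2.4% → €63,000 × 2.4% × 244/365 = €1,010.7616
September 2 – September 8, 2018: 7 days at 3.15% → €63,000 × 3.15% × 7/365 = €38.0589
September 9 – December 31, 2018: 114 days at 2.85% → €63,000 × 2.85% × 114/365 = €560.7863
Total = €1,609.6068

€1,609.61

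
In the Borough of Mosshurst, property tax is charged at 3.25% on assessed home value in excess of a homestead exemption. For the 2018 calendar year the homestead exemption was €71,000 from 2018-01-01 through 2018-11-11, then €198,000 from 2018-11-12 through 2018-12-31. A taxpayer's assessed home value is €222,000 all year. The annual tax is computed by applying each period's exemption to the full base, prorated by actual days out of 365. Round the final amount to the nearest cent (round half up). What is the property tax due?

€4,342.09

2018-01-01 to 2018-11-11: 315 days, exemption €71,000 → (€222,000 − €71,000) × 3.25% × 315/365 = €4,235.2397
2018-11-12 to 2018-12-31: 50 days, exemption €198,000 → (€222,000 − €198,000) × 3.25% × 50/365 = €106.8493
Total = €4,342.0890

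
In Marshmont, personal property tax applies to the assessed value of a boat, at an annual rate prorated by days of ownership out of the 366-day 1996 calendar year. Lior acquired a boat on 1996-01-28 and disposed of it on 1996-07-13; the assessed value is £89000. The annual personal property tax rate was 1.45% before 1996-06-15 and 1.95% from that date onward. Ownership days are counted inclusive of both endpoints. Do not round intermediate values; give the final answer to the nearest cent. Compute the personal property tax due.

£627.62

1996-01-28 to 1996-06-14: 139 days at 1.45% → £89000 × 1.45% × 139/366 = £490.1079
1996-06-15 to 1996-07-13: 29 days at 1.95% → £89000 × 1.95% × 29/366 = £137.5123
Total = £627.6202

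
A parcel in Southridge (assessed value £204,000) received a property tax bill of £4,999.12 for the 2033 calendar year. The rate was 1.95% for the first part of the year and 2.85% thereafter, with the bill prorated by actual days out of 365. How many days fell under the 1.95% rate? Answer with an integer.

162 days

Let d = days at the first rate; then 365 − d days at the second rate.
£204,000 × [1.95%·d + 2.85%·(365−d)] / 365 = £4,999.12
Solving gives d = 162, so the new rate took effect on 12 June 2033.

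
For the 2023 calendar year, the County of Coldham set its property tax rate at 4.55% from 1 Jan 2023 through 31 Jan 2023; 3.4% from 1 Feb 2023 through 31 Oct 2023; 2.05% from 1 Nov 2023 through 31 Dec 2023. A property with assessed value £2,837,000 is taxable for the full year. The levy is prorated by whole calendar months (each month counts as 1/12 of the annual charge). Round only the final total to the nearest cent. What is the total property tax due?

£92,793.54

1 Jan – 31 Jan 2023: 1 month at 4.55% → £2,837,000 × 4.55% × 1/12 = £10,756.9583
1 Feb – 31 Oct 2023: 9 months at 3.4% → £2,837,000 × 3.4% × 9/12 = £72,343.5000
1 Nov – 31 Dec 2023: 2 months at 2.05% → £2,837,000 × 2.05% × 2/12 = £9,693.0833
Total = £92,793.5417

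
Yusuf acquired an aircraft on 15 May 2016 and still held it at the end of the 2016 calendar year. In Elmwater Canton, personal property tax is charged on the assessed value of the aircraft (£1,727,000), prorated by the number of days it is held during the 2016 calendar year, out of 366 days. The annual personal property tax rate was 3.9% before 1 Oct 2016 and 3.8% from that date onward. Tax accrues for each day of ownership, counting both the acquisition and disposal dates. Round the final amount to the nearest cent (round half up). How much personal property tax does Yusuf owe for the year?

15 May – 30 Sep 2016: 139 days at 3.9% → £1,727,000 × 3.9% × 139/366 = £25,579.4180
1 Oct – 31 Dec 2016: 92 days at 3.8% → £1,727,000 × 3.8% × 92/366 = £16,496.1530
Total = £42,075.5710

£42,075.57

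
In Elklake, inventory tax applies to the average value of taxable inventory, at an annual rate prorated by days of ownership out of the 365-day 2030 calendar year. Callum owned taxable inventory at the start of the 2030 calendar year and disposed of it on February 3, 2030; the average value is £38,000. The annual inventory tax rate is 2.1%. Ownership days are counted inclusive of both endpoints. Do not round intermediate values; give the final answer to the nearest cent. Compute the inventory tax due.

Days held (January 1 – February 3, 2030): 34 out of 365
Tax = £38,000 × 2.1% × 34/365 = £74.3342

£74.33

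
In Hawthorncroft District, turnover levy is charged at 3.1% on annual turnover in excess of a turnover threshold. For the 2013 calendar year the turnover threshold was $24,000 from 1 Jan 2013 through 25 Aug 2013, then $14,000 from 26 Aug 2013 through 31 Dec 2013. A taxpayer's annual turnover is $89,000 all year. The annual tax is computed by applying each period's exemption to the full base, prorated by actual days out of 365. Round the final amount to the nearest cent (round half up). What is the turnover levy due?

1 Jan – 25 Aug 2013: 237 days, exemption $24,000 → ($89,000 − $24,000) × 3.1% × 237/365 = $1,308.3699
26 Aug – 31 Dec 2013: 128 days, exemption $14,000 → ($89,000 − $14,000) × 3.1% × 128/365 = $815.3425
Total = $2,123.7123

$2,123.71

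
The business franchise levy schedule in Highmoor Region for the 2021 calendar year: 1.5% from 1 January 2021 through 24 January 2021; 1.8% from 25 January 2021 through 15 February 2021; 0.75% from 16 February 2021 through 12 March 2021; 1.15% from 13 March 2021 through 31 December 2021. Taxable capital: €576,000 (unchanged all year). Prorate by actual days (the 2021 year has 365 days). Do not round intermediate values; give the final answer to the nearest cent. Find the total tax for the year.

€6,824.42

1 January – 24 January 2021: 24 days at 1.5% → €576,000 × 1.5% × 24/365 = €568.1096
25 January – 15 February 2021: 22 days at 1.8% → €576,000 × 1.8% × 22/365 = €624.9205
16 February – 12 March 2021: 25 days at 0.75% → €576,000 × 0.75% × 25/365 = €295.8904
13 March – 31 December 2021: 294 days at 1.15% → €576,000 × 1.15% × 294/365 = €5,335.4959
Total = €6,824.4164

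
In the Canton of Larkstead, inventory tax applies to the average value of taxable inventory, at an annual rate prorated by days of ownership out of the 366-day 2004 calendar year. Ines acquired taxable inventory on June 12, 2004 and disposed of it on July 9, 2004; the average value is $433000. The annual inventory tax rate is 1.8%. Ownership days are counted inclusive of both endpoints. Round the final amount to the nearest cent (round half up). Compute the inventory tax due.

Days held (June 12 – July 9, 2004): 28 out of 366
Tax = $433000 × 1.8% × 28/366 = $596.2623

$596.26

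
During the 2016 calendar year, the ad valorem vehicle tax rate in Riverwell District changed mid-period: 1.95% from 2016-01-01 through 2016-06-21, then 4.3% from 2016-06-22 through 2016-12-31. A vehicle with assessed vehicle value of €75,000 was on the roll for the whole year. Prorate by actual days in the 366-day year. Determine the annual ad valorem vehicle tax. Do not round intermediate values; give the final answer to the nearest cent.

€2,391.91

2016-01-01 to 2016-06-21: 173 days at 1.95% → €75,000 × 1.95% × 173/366 = €691.2910
2016-06-22 to 2016-12-31: 193 days at 4.3% → €75,000 × 4.3% × 193/366 = €1,700.6148
Total = €2,391.9057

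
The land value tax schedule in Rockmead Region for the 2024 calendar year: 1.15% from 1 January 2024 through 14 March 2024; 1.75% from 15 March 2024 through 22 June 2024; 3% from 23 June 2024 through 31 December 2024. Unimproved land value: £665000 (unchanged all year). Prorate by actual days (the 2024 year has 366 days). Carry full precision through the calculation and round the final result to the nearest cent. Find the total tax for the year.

£15191.43

1 January – 14 March 2024: 74 days at 1.15% → £665000 × 1.15% × 74/366 = £1546.2158
15 March – 22 June 2024: 100 days at 1.75% → £665000 × 1.75% × 100/366 = £3179.6448
23 June – 31 December 2024: 192 days at 3% → £665000 × 3% × 192/366 = £10465.5738
Total = £15191.4344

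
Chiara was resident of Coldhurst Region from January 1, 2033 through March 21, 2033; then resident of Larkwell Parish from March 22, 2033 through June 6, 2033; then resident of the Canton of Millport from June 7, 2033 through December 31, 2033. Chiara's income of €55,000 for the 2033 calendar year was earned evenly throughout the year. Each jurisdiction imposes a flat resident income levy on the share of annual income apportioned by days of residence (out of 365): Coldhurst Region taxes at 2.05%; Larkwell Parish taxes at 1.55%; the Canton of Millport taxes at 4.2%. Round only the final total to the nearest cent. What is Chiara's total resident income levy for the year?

Coldhurst Region, January 1 – March 21, 2033: 80 days → €55,000 × 2.05% × 80/365 = €247.1233
Larkwell Parish, March 22 – June 6, 2033: 77 days → €55,000 × 1.55% × 77/365 = €179.8425
The Canton of Millport, June 7 – December 31, 2033: 208 days → €55,000 × 4.2% × 208/365 = €1,316.3836
Total = €1,743.3493

€1,743.35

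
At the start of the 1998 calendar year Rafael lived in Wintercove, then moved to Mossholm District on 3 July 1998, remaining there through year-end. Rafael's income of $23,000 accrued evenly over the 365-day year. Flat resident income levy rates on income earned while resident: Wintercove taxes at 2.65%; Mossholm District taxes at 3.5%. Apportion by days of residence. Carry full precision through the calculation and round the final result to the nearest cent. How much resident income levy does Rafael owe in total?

Wintercove, 1 January – 2 July 1998: 183 days → $23,000 × 2.65% × 183/365 = $305.5849
Mossholm District, 3 July – 31 December 1998: 182 days → $23,000 × 3.5% × 182/365 = $401.3973
Total = $706.9822

$706.98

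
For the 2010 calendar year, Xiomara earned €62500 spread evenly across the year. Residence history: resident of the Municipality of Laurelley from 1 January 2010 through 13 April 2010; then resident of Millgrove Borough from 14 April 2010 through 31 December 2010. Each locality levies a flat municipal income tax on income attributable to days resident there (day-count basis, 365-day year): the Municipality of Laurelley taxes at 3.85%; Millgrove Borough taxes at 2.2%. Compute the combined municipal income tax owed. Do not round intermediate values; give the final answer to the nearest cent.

The Municipality of Laurelley, 1 January – 13 April 2010: 103 days → €62500 × 3.85% × 103/365 = €679.0240
Millgrove Borough, 14 April – 31 December 2010: 262 days → €62500 × 2.2% × 262/365 = €986.9863
Total = €1666.0103

€1666.01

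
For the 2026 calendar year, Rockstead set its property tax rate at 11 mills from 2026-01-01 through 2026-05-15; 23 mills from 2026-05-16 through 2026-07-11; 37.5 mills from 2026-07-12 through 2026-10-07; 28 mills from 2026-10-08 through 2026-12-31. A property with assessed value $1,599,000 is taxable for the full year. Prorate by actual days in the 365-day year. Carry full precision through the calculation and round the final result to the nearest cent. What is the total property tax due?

2026-01-01 to 2026-05-15: 135 days at 11 mills → $1,599,000 × 1.1% × 135/365 = $6,505.5205
2026-05-16 to 2026-07-11: 57 days at 23 mills → $1,599,000 × 2.3% × 57/365 = $5,743.2575
2026-07-12 to 2026-10-07: 88 days at 37.5 mills → $1,599,000 × 3.75% × 88/365 = $14,456.7123
2026-10-08 to 2026-12-31: 85 days at 28 mills → $1,599,000 × 2.8% × 85/365 = $10,426.3562
Total = $37,131.8466

$37,131.85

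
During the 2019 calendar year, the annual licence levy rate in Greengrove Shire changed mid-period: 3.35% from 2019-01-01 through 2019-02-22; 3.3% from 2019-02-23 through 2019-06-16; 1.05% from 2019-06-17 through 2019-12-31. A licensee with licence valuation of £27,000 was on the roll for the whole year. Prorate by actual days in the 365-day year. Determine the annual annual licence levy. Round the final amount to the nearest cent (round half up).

2019-01-01 to 2019-02-22: 53 days at 3.35% → £27,000 × 3.35% × 53/365 = £131.3384
2019-02-23 to 2019-06-16: 114 days at 3.3% → £27,000 × 3.3% × 114/365 = £278.2849
2019-06-17 to 2019-12-31: 198 days at 1.05% → £27,000 × 1.05% × 198/365 = £153.7890
Total = £563.4123

£563.41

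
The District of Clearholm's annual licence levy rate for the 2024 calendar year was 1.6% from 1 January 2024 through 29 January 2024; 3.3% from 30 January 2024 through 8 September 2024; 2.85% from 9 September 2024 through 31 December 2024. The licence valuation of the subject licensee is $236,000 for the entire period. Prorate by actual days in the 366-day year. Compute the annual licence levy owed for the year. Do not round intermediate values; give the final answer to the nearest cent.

$7,139.32

1 January – 29 January 2024: 29 days at 1.6% → $236,000 × 1.6% × 29/366 = $299.1913
30 January – 8 September 2024: 223 days at 3.3% → $236,000 × 3.3% × 223/366 = $4,745.1475
9 September – 31 December 2024: 114 days at 2.85% → $236,000 × 2.85% × 114/366 = $2,094.9836
Total = $7,139.3224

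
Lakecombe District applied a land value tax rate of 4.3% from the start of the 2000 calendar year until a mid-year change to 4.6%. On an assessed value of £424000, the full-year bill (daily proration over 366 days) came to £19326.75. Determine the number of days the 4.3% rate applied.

Let d = days at the first rate; then 366 − d days at the second rate.
£424000 × [4.3%·d + 4.6%·(366−d)] / 366 = £19326.75
Solving gives d = 51, so the new rate took effect on February 21, 2000.

51 days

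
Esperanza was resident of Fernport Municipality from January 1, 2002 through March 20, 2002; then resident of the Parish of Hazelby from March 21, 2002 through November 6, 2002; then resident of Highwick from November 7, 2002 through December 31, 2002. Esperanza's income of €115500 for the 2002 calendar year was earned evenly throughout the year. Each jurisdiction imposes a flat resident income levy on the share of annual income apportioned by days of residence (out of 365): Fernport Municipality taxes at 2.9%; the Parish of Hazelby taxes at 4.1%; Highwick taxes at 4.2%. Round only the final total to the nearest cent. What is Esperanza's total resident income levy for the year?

Fernport Municipality, January 1 – March 20, 2002: 79 days → €115500 × 2.9% × 79/365 = €724.9603
The Parish of Hazelby, March 21 – November 6, 2002: 231 days → €115500 × 4.1% × 231/365 = €2996.9877
Highwick, November 7 – December 31, 2002: 55 days → €115500 × 4.2% × 55/365 = €730.9726
Total = €4452.9205

€4452.92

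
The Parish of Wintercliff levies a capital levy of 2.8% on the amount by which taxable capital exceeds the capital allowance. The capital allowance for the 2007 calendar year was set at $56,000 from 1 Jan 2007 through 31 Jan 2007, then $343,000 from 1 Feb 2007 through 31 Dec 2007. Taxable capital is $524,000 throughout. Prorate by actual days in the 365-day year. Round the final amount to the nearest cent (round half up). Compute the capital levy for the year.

$5,750.51

1 Jan – 31 Jan 2007: 31 days, exemption $56,000 → ($524,000 − $56,000) × 2.8% × 31/365 = $1,112.9425
1 Feb – 31 Dec 2007: 334 days, exemption $343,000 → ($524,000 − $343,000) × 2.8% × 334/365 = $4,637.5671
Total = $5,750.5096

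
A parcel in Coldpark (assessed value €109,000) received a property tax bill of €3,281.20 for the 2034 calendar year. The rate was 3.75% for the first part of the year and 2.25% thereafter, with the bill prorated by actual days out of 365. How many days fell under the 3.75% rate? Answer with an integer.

Let d = days at the first rate; then 365 − d days at the second rate.
€109,000 × [3.75%·d + 2.25%·(365−d)] / 365 = €3,281.20
Solving gives d = 185, so the new rate took effect on July 5, 2034.

185 days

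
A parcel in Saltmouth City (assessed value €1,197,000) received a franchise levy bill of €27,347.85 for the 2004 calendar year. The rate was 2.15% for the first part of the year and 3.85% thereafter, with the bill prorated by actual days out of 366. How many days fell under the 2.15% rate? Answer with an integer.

337 days

Let d = days at the first rate; then 366 − d days at the second rate.
€1,197,000 × [2.15%·d + 3.85%·(366−d)] / 366 = €27,347.85
Solving gives d = 337, so the new rate took effect on 3 December 2004.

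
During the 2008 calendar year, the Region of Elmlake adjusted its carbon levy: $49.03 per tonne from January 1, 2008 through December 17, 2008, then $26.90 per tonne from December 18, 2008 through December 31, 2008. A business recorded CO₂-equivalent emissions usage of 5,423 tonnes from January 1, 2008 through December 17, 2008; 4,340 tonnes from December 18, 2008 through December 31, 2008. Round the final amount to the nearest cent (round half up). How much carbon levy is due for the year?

$382,635.69

January 1 – December 17, 2008: 5,423 tonnes at $49.03/tonne → $265,889.69
December 18 – December 31, 2008: 4,340 tonnes at $26.90/tonne → $116,746.00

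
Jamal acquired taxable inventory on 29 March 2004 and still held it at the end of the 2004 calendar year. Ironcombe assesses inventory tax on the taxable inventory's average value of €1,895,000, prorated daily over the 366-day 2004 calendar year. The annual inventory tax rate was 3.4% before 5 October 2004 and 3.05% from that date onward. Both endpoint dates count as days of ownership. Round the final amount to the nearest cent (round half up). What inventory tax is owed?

29 March – 4 October 2004: 190 days at 3.4% → €1,895,000 × 3.4% × 190/366 = €33,447.2678
5 October – 31 December 2004: 88 days at 3.05% → €1,895,000 × 3.05% × 88/366 = €13,896.6667
Total = €47,343.9344

€47,343.93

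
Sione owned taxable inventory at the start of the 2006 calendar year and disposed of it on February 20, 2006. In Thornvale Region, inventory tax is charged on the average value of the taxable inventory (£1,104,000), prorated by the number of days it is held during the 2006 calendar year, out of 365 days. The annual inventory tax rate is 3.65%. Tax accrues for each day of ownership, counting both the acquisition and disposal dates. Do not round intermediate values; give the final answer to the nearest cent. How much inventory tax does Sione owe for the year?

£5,630.40

Days held (January 1 – February 20, 2006): 51 out of 365
Tax = £1,104,000 × 3.65% × 51/365 = £5,630.4000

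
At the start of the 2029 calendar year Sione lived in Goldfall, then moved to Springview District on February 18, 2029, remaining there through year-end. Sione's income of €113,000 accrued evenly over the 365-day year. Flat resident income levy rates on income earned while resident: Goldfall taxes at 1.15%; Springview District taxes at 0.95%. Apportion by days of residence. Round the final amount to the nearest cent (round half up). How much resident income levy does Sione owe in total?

€1,103.22

Goldfall, January 1 – February 17, 2029: 48 days → €113,000 × 1.15% × 48/365 = €170.8932
Springview District, February 18 – December 31, 2029: 317 days → €113,000 × 0.95% × 317/365 = €932.3274
Total = €1,103.2205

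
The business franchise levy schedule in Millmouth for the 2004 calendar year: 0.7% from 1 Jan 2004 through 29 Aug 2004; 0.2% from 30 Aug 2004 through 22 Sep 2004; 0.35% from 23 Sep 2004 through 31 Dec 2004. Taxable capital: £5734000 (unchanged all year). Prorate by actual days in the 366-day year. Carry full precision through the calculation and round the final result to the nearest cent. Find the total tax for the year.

£32774.67

1 Jan – 29 Aug 2004: 242 days at 0.7% → £5734000 × 0.7% × 242/366 = £26539.3333
30 Aug – 22 Sep 2004: 24 days at 0.2% → £5734000 × 0.2% × 24/366 = £752.0000
23 Sep – 31 Dec 2004: 100 days at 0.35% → £5734000 × 0.35% × 100/366 = £5483.3333
Total = £32774.6667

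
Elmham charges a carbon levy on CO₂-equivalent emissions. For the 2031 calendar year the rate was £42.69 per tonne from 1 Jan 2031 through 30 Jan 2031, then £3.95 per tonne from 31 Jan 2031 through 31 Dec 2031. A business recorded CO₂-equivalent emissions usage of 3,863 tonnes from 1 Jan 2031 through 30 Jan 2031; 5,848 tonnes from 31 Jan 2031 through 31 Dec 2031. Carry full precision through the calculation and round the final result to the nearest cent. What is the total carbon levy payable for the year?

1 Jan – 30 Jan 2031: 3,863 tonnes at £42.69/tonne → £164,911.47
31 Jan – 31 Dec 2031: 5,848 tonnes at £3.95/tonne → £23,099.60

£188,011.07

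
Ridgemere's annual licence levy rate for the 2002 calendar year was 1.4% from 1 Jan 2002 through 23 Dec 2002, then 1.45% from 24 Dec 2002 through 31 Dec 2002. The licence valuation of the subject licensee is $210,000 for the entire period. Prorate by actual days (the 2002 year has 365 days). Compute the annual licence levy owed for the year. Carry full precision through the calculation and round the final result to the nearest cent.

$2,942.30

1 Jan – 23 Dec 2002: 357 days at 1.4% → $210,000 × 1.4% × 357/365 = $2,875.5616
24 Dec – 31 Dec 2002: 8 days at 1.45% → $210,000 × 1.45% × 8/365 = $66.7397
Total = $2,942.3014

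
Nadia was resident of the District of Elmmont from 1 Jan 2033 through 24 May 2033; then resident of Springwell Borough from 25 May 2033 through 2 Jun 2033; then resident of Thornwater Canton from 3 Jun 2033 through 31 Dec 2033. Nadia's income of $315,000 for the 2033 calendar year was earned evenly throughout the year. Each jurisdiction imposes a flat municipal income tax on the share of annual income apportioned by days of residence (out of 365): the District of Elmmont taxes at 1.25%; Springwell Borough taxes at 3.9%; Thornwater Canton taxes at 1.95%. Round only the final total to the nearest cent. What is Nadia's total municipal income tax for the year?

$5,424.04

The District of Elmmont, 1 Jan – 24 May 2033: 144 days → $315,000 × 1.25% × 144/365 = $1,553.4247
Springwell Borough, 25 May – 2 Jun 2033: 9 days → $315,000 × 3.9% × 9/365 = $302.9178
Thornwater Canton, 3 Jun – 31 Dec 2033: 212 days → $315,000 × 1.95% × 212/365 = $3,567.6986
Total = $5,424.0411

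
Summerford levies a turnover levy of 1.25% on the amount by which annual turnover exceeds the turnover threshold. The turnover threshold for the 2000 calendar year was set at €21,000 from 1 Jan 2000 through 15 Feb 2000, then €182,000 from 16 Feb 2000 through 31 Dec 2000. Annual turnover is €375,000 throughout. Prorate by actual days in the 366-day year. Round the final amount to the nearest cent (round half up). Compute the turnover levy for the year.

1 Jan – 15 Feb 2000: 46 days, exemption €21,000 → (€375,000 − €21,000) × 1.25% × 46/366 = €556.1475
16 Feb – 31 Dec 2000: 320 days, exemption €182,000 → (€375,000 − €182,000) × 1.25% × 320/366 = €2,109.2896
Total = €2,665.4372

€2,665.44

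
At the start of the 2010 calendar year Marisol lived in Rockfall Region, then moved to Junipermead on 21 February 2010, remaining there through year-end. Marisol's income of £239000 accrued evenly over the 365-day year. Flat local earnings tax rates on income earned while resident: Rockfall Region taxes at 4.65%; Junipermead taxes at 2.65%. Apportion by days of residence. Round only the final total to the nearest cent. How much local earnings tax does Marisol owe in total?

Rockfall Region, 1 January – 20 February 2010: 51 days → £239000 × 4.65% × 51/365 = £1552.8452
Junipermead, 21 February – 31 December 2010: 314 days → £239000 × 2.65% × 314/365 = £5448.5452
Total = £7001.3904

£7001.39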